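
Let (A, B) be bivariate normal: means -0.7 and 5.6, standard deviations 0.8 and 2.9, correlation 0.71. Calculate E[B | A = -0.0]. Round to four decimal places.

For a bivariate normal, E[B | A=x] = μ_B + ρ·(σ_B/σ_A)·(x − μ_A).
E[B | A=-0.0] = 5.6 + (0.71)·(2.9/0.8)·(-0.0 − (-0.7)) = 5.6 + (2.5737)·(0.7) = 7.4016.

7.4016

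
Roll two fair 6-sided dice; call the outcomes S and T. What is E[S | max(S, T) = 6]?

51/11

P(max(S, T) = 6) = 11/36.
Summing S·P(x,y) over outcomes with max(S, T) = 6 gives 17/12.
E[S | max(S, T) = 6] = (17/12) / (11/36) = 51/11.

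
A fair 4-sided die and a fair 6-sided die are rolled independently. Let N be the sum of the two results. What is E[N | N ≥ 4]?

136/21

P(N ≥ 4) = 7/8.
Σ over the event: 4·1/8 + 5·1/6 + 6·1/6 + 7·1/6 + 8·1/8 + 9·1/12 + 10·1/24 = 17/3.
E[N | N ≥ 4] = (17/3) / (7/8) = 136/21.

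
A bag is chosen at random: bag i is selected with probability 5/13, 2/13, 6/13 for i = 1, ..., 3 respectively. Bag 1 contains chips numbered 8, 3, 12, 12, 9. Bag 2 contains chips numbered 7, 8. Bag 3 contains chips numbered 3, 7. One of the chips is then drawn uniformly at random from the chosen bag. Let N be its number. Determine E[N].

89/13

E[N | bag 1] = (8+3+12+12+9)/5 = 44/5.
E[N | bag 2] = (7+8)/2 = 15/2.
E[N | bag 3] = (3+7)/2 = 5.
E[N] = (5/13)·(44/5) + (2/13)·(15/2) + (6/13)·(5) = 89/13.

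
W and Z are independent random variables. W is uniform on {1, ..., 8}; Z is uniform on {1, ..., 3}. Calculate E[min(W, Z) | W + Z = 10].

5/2

P(W + Z = 10) = 1/12.
Summing min(W,Z)·P(x,y) over outcomes with W + Z = 10 gives 5/24.
E[min(W, Z) | W + Z = 10] = (5/24) / (1/12) = 5/2.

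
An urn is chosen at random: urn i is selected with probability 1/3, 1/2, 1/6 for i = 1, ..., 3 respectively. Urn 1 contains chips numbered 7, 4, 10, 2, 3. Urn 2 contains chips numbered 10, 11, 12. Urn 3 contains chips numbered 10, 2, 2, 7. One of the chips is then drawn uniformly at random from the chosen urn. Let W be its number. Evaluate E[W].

973/120

E[W | urn 1] = (7+4+10+2+3)/5 = 26/5.
E[W | urn 2] = (10+11+12)/3 = 11.
E[W | urn 3] = (10+2+2+7)/4 = 21/4.
E[W] = (1/3)·(26/5) + (1/2)·(11) + (1/6)·(21/4) = 973/120.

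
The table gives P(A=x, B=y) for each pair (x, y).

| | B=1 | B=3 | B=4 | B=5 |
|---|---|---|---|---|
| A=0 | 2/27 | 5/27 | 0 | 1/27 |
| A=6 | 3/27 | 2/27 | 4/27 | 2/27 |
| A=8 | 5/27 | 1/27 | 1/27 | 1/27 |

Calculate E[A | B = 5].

P(B = 5) = 4/27.
Σ A·P over the event = 0·(1/27) + 6·(2/27) + 8·(1/27) = 20/27.
E[A | B = 5] = (20/27) / (4/27) = 5.

5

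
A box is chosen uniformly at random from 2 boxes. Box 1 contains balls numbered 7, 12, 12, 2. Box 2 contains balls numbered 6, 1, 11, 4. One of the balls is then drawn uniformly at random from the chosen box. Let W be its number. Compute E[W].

E[W | box 1] = (7+12+12+2)/4 = 33/4.
E[W | box 2] = (6+1+11+4)/4 = 11/2.
E[W] = (1/2)·(33/4) + (1/2)·(11/2) = 55/8.

55/8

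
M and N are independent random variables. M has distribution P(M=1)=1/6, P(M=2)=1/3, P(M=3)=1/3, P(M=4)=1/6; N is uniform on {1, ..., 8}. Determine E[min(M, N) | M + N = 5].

5/3

P(M + N = 5) = 1/8.
Summing min(M,N)·P(x,y) over outcomes with M + N = 5 gives 5/24.
E[min(M, N) | M + N = 5] = (5/24) / (1/8) = 5/3.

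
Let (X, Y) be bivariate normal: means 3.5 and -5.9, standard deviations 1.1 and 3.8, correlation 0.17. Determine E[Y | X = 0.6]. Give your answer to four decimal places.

-7.6031

For a bivariate normal, E[Y | X=x] = μ_Y + ρ·(σ_Y/σ_X)·(x − μ_X).
E[Y | X=0.6] = -5.9 + (0.17)·(3.8/1.1)·(0.6 − (3.5)) = -5.9 + (0.58727)·(-2.9) = -7.6031.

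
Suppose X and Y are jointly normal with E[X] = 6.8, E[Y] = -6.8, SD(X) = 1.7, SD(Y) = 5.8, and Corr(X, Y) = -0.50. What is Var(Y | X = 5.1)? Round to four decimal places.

25.2300

For a bivariate normal, Var(Y | X=x) = σ_Y²(1 − ρ²).
Var(Y | X=5.1) = (5.8)²·(1 − (-0.50)²) = 33.64·0.75 = 25.2300.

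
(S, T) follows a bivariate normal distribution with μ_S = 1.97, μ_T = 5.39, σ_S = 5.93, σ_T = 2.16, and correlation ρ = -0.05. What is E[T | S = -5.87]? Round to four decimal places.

5.5328

For a bivariate normal, E[T | S=x] = μ_T + ρ·(σ_T/σ_S)·(x − μ_S).
E[T | S=-5.87] = 5.39 + (-0.05)·(2.16/5.93)·(-5.87 − (1.97)) = 5.39 + (-0.018212)·(-7.84) = 5.5328.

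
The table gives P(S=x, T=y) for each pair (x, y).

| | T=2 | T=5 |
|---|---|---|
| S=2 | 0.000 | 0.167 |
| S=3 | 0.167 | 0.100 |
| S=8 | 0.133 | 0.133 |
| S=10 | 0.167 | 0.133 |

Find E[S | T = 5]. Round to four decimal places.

P(T = 5) = 0.533.
Σ S·P over the event = 2·(0.167) + 3·(0.100) + 8·(0.133) + 10·(0.133) = 3.028.
E[S | T = 5] = (3.028) / (0.533) = 5.6811.

5.6811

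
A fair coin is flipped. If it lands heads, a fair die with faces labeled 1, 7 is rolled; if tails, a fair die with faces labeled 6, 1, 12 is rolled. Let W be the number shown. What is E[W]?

E[W | heads] = (1+7)/2 = 4.
E[W | tails] = (6+1+12)/3 = 19/3.
E[W] = (1/2)·(4) + (1/2)·(19/3) = 31/6.

31/6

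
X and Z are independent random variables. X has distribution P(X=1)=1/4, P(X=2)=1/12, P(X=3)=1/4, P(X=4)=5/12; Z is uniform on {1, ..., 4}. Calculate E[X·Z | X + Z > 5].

P(X + Z > 5) = 11/24.
Summing XZ·P(x,y) over outcomes with X + Z > 5 gives 251/48.
E[X·Z | X + Z > 5] = (251/48) / (11/24) = 251/22.

251/22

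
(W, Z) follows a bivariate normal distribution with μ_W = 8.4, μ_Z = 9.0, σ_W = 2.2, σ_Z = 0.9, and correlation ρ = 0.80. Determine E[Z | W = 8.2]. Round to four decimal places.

E[Z | W=x] = μ_Z + ρ(σ_Z/σ_W)(x − μ_W) for jointly normal variables.
E[Z | W=8.2] = 9.0 + (0.80)·(0.9/2.2)·(8.2 − (8.4)) = 9.0 + (0.32727)·(-0.2) = 8.9345.

8.9345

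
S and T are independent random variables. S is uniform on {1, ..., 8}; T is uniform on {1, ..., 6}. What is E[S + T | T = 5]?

19/2

Outcomes with T = 5: (1,5), (2,5), (3,5), (4,5), (5,5), (6,5), (7,5), (8,5), each with probability 1/48.
E[S + T | T = 5] = (6 + 7 + 8 + 9 + 10 + 11 + 12 + 13) / 8 = 19/2.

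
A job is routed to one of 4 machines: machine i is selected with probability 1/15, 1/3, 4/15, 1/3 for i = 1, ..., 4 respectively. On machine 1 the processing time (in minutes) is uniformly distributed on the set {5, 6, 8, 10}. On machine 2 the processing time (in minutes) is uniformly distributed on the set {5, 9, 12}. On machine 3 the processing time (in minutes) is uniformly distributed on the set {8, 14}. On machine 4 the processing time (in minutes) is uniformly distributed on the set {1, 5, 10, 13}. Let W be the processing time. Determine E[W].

157/18

E[W | machine 1] = (5+6+8+10)/4 = 29/4.
E[W | machine 2] = (5+9+12)/3 = 26/3.
E[W | machine 3] = (8+14)/2 = 11.
E[W | machine 4] = (1+5+10+13)/4 = 29/4.
E[W] = (1/15)·(29/4) + (1/3)·(26/3) + (4/15)·(11) + (1/3)·(29/4) = 157/18.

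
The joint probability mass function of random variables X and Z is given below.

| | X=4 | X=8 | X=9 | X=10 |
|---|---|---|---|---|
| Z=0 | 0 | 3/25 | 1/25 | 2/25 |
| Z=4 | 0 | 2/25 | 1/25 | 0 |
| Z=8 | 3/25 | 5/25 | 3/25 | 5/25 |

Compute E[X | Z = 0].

P(Z = 0) = 6/25.
Σ X·P over the event = 8·(3/25) + 9·(1/25) + 10·(2/25) = 53/25.
E[X | Z = 0] = (53/25) / (6/25) = 53/6.

53/6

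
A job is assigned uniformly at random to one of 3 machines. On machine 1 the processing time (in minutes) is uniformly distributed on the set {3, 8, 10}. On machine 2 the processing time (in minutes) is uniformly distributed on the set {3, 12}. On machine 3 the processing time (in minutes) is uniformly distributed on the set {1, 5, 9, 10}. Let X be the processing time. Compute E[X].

E[X | machine 1] = (3+8+10)/3 = 7.
E[X | machine 2] = (3+12)/2 = 15/2.
E[X | machine 3] = (1+5+9+10)/4 = 25/4.
E[X] = (1/3)·(7) + (1/3)·(15/2) + (1/3)·(25/4) = 83/12.

83/12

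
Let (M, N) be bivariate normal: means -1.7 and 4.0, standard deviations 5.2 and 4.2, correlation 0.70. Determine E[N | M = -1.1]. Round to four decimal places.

E[N | M=x] = μ_N + ρ(σ_N/σ_M)(x − μ_M) for jointly normal variables.
E[N | M=-1.1] = 4.0 + (0.70)·(4.2/5.2)·(-1.1 − (-1.7)) = 4.0 + (0.56538)·(0.6) = 4.3392.

4.3392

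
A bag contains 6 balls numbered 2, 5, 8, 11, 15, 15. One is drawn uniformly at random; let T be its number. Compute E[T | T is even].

P(T is even) = 1/3.
Σ over the event: 2·1/6 + 8·1/6 = 5/3.
E[T | T is even] = (5/3) / (1/3) = 5.

5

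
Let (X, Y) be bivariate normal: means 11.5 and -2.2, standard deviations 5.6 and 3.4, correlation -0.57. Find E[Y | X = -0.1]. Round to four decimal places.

For a bivariate normal, E[Y | X=x] = μ_Y + ρ·(σ_Y/σ_X)·(x − μ_X).
E[Y | X=-0.1] = -2.2 + (-0.57)·(3.4/5.6)·(-0.1 − (11.5)) = -2.2 + (-0.34607)·(-11.6) = 1.8144.

1.8144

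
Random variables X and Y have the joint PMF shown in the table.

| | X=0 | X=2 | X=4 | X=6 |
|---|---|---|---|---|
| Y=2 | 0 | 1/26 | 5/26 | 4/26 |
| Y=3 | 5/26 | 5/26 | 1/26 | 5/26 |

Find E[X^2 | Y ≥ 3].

27/2

P(Y ≥ 3) = 8/13.
Σ X^2·P over the event = 0·(5/26) + 4·(5/26) + 16·(1/26) + 36·(5/26) = 108/13.
E[X^2 | Y ≥ 3] = (108/13) / (8/13) = 27/2.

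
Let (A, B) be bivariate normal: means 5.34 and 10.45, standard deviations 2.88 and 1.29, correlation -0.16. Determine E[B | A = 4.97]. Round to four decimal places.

The regression of B on A has slope ρ·σ_B/σ_A and passes through (μ_A, μ_B).
E[B | A=4.97] = 10.45 + (-0.16)·(1.29/2.88)·(4.97 − (5.34)) = 10.45 + (-0.071667)·(-0.37) = 10.4765.

10.4765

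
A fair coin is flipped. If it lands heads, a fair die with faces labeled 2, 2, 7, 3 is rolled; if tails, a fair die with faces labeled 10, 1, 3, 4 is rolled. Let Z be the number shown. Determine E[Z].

E[Z | heads] = (2+2+7+3)/4 = 7/2.
E[Z | tails] = (10+1+3+4)/4 = 9/2.
By the law of total expectation,
E[Z] = (1/2)·(7/2) + (1/2)·(9/2) = 4.

4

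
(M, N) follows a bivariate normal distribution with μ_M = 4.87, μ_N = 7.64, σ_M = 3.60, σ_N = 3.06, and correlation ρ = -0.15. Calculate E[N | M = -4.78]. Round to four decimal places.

8.8704

The regression of N on M has slope ρ·σ_N/σ_M and passes through (μ_M, μ_N).
E[N | M=-4.78] = 7.64 + (-0.15)·(3.06/3.60)·(-4.78 − (4.87)) = 7.64 + (-0.1275)·(-9.65) = 8.8704.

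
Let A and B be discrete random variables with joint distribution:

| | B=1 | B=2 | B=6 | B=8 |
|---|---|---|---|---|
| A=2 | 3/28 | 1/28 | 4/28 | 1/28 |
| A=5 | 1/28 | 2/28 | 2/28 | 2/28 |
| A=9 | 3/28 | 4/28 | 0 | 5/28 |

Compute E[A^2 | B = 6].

P(B = 6) = 3/14.
Σ A^2·P over the event = 4·(4/28) + 25·(2/28) = 33/14.
E[A^2 | B = 6] = (33/14) / (3/14) = 11.

11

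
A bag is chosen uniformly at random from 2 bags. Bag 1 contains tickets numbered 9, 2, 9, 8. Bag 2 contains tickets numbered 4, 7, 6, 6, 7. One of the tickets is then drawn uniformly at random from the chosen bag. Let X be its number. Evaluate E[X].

13/2

E[X | bag 1] = (9+2+9+8)/4 = 7.
E[X | bag 2] = (4+7+6+6+7)/5 = 6.
E[X] = (1/2)·(7) + (1/2)·(6) = 13/2.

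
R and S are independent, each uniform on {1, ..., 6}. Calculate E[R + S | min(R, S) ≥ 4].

Outcomes with min(R, S) ≥ 4: (4,4), (4,5), (4,6), (5,4), (5,5), (5,6), (6,4), (6,5), (6,6), each with probability 1/36.
E[R + S | min(R, S) ≥ 4] = (8 + 9 + 10 + 9 + 10 + 11 + 10 + 11 + 12) / 9 = 10.

10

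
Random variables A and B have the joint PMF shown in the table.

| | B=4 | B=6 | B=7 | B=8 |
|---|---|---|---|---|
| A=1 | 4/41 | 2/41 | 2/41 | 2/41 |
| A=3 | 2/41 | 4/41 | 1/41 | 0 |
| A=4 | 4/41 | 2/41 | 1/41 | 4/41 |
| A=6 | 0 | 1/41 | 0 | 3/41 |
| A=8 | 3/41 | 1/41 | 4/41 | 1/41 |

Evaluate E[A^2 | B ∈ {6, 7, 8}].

P(B ∈ {6, 7, 8}) = 28/41.
Summing A^2·P(A=x,B=y) over the conditioning event gives 691/41.
E[A^2 | B ∈ {6, 7, 8}] = (691/41) / (28/41) = 691/28.

691/28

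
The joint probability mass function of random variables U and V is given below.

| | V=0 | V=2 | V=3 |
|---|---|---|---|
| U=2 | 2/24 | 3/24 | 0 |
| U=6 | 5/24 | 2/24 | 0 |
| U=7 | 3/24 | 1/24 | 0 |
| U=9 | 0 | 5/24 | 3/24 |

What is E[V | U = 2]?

6/5

P(U = 2) = 5/24.
Σ V·P over the event = 0·(2/24) + 2·(3/24) = 1/4.
E[V | U = 2] = (1/4) / (5/24) = 6/5.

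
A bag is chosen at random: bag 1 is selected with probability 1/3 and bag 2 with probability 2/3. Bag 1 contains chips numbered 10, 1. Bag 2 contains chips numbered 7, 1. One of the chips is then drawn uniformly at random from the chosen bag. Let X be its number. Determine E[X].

9/2

E[X | bag 1] = (10+1)/2 = 11/2.
E[X | bag 2] = (7+1)/2 = 4.
E[X] = (1/3)·(11/2) + (2/3)·(4) = 9/2.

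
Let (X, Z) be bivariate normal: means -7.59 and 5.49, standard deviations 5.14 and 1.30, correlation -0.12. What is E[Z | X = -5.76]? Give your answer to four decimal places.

5.4345

E[Z | X=x] = μ_Z + ρ(σ_Z/σ_X)(x − μ_X) for jointly normal variables.
E[Z | X=-5.76] = 5.49 + (-0.12)·(1.30/5.14)·(-5.76 − (-7.59)) = 5.49 + (-0.03035)·(1.83) = 5.4345.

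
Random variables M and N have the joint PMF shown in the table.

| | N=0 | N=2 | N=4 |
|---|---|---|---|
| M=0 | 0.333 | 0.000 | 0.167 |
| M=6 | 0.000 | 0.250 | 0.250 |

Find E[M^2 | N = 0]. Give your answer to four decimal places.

P(N = 0) = 0.333.
Σ M^2·P over the event = 0·(0.333) = 0.000.
E[M^2 | N = 0] = (0.000) / (0.333) = 0.0000.

0.0000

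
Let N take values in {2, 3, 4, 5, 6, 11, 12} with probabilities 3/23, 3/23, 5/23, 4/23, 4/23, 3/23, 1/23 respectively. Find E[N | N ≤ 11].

56/11

P(N ≤ 11) = 22/23.
Σ over the event: 2·3/23 + 3·3/23 + 4·5/23 + 5·4/23 + 6·4/23 + 11·3/23 = 112/23.
E[N | N ≤ 11] = (112/23) / (22/23) = 56/11.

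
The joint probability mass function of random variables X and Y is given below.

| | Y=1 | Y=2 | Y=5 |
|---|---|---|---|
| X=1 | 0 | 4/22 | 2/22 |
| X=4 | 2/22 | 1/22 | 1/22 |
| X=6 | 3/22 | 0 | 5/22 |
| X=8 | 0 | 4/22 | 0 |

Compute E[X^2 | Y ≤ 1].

P(Y ≤ 1) = 5/22.
Σ X^2·P over the event = 16·(2/22) + 36·(3/22) = 70/11.
E[X^2 | Y ≤ 1] = (70/11) / (5/22) = 28.

28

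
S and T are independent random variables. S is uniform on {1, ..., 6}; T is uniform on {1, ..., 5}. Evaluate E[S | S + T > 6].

14/3

P(S + T > 6) = 1/2.
Summing S·P(x,y) over outcomes with S + T > 6 gives 7/3.
E[S | S + T > 6] = (7/3) / (1/2) = 14/3.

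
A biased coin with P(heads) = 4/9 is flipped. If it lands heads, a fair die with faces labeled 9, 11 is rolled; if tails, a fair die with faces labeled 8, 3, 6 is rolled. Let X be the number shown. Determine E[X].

205/27

E[X | heads] = (9+11)/2 = 10.
E[X | tails] = (8+3+6)/3 = 17/3.
E[X] = (4/9)·(10) + (5/9)·(17/3) = 205/27.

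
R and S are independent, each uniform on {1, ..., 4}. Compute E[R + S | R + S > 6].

Outcomes with R + S > 6: (3,4), (4,3), (4,4), each with probability 1/16.
E[R + S | R + S > 6] = (7 + 7 + 8) / 3 = 22/3.

22/3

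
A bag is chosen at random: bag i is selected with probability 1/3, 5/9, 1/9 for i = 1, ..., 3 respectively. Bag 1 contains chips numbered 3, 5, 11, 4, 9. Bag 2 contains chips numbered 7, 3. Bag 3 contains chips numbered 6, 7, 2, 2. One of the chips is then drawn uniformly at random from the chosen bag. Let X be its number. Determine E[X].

323/60

E[X | bag 1] = (3+5+11+4+9)/5 = 32/5.
E[X | bag 2] = (7+3)/2 = 5.
E[X | bag 3] = (6+7+2+2)/4 = 17/4.
E[X] = (1/3)·(32/5) + (5/9)·(5) + (1/9)·(17/4) = 323/60.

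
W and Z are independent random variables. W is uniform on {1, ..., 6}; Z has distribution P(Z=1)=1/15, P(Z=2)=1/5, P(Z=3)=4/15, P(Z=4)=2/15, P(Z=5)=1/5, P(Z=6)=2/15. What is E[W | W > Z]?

29/6

P(W > Z) = 2/5.
Summing W·P(x,y) over outcomes with W > Z gives 29/15.
E[W | W > Z] = (29/15) / (2/5) = 29/6.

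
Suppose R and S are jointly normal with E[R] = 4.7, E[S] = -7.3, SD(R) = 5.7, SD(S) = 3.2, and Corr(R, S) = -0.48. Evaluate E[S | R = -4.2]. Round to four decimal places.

For a bivariate normal, E[S | R=x] = μ_S + ρ·(σ_S/σ_R)·(x − μ_R).
E[S | R=-4.2] = -7.3 + (-0.48)·(3.2/5.7)·(-4.2 − (4.7)) = -7.3 + (-0.26947)·(-8.9) = -4.9017.

-4.9017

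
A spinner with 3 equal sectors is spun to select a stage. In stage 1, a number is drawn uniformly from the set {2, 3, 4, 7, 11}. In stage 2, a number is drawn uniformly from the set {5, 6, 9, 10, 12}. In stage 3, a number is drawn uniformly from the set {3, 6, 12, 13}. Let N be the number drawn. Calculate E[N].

E[N | stage 1] = (2+3+4+7+11)/5 = 27/5.
E[N | stage 2] = (5+6+9+10+12)/5 = 42/5.
E[N | stage 3] = (3+6+12+13)/4 = 17/2.
By the law of total expectation,
E[N] = (1/3)·(27/5) + (1/3)·(42/5) + (1/3)·(17/2) = 223/30.

223/30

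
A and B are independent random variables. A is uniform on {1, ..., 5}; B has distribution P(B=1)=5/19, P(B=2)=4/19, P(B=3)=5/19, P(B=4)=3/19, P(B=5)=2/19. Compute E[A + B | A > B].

88/15

P(A > B) = 9/19.
Summing (A+B)·P(x,y) over outcomes with A > B gives 264/95.
E[A + B | A > B] = (264/95) / (9/19) = 88/15.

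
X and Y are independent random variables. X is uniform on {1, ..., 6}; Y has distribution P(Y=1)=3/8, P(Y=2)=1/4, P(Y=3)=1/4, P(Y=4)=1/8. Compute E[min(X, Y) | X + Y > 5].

59/25

P(X + Y > 5) = 25/48.
Summing min(X,Y)·P(x,y) over outcomes with X + Y > 5 gives 59/48.
E[min(X, Y) | X + Y > 5] = (59/48) / (25/48) = 59/25.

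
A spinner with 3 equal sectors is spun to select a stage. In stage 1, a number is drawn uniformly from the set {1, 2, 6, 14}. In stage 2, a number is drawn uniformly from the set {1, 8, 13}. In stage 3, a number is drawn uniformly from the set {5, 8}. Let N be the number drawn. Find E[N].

235/36

E[N | stage 1] = (1+2+6+14)/4 = 23/4.
E[N | stage 2] = (1+8+13)/3 = 22/3.
E[N | stage 3] = (5+8)/2 = 13/2.
E[N] = (1/3)·(23/4) + (1/3)·(22/3) + (1/3)·(13/2) = 235/36.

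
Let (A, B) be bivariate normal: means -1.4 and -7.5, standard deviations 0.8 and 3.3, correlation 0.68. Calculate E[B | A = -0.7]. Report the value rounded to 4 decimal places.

-5.5365

E[B | A=x] = μ_B + ρ(σ_B/σ_A)(x − μ_A) for jointly normal variables.
E[B | A=-0.7] = -7.5 + (0.68)·(3.3/0.8)·(-0.7 − (-1.4)) = -7.5 + (2.805)·(0.7) = -5.5365.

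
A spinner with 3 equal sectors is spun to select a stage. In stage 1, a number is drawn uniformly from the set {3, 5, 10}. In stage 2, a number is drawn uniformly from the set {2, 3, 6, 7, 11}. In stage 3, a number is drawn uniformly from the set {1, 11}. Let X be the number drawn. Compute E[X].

E[X | stage 1] = (3+5+10)/3 = 6.
E[X | stage 2] = (2+3+6+7+11)/5 = 29/5.
E[X | stage 3] = (1+11)/2 = 6.
By the law of total expectation,
E[X] = (1/3)·(6) + (1/3)·(29/5) + (1/3)·(6) = 89/15.

89/15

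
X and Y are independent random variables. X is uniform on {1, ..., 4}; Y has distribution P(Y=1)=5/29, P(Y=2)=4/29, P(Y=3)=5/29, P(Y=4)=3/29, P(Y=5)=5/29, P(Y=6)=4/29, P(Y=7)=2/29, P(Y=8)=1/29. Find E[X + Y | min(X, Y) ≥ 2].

89/12

P(min(X, Y) ≥ 2) = 18/29.
Summing (X+Y)·P(x,y) over outcomes with min(X, Y) ≥ 2 gives 267/58.
E[X + Y | min(X, Y) ≥ 2] = (267/58) / (18/29) = 89/12.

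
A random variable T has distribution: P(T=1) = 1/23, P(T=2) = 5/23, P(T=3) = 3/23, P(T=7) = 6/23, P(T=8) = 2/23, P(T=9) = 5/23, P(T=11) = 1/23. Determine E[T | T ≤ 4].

20/9

P(T ≤ 4) = 9/23.
Σ over the event: 1·1/23 + 2·5/23 + 3·3/23 = 20/23.
E[T | T ≤ 4] = (20/23) / (9/23) = 20/9.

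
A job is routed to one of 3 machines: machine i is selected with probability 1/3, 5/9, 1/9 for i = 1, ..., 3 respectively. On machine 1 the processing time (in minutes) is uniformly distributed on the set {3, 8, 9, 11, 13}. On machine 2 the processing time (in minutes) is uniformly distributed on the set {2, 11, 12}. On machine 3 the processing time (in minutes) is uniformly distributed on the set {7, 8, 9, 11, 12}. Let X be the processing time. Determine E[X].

E[X | machine 1] = (3+8+9+11+13)/5 = 44/5.
E[X | machine 2] = (2+11+12)/3 = 25/3.
E[X | machine 3] = (7+8+9+11+12)/5 = 47/5.
E[X] = (1/3)·(44/5) + (5/9)·(25/3) + (1/9)·(47/5) = 1162/135.

1162/135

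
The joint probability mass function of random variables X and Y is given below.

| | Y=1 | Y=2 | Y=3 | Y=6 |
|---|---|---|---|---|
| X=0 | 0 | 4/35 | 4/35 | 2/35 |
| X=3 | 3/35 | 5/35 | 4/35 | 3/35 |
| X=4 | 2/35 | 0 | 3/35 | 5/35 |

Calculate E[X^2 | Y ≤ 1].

59/5

P(Y ≤ 1) = 1/7.
Σ X^2·P over the event = 9·(3/35) + 16·(2/35) = 59/35.
E[X^2 | Y ≤ 1] = (59/35) / (1/7) = 59/5.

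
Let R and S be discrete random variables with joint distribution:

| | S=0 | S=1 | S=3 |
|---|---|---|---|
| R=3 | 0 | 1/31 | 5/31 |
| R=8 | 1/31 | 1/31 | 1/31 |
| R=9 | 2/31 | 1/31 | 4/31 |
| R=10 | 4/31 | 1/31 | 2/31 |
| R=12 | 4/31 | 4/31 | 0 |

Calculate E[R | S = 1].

39/4

P(S = 1) = 8/31.
Σ R·P over the event = 3·(1/31) + 8·(1/31) + 9·(1/31) + 10·(1/31) + 12·(4/31) = 78/31.
E[R | S = 1] = (78/31) / (8/31) = 39/4.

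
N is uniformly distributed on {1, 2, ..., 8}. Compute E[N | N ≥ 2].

5

Given N ≥ 2, N is equally likely to be any of {2, 3, 4, 5, 6, 7, 8}.
E[N | N ≥ 2] = (2 + 3 + 4 + 5 + 6 + 7 + 8) / 7 = 5.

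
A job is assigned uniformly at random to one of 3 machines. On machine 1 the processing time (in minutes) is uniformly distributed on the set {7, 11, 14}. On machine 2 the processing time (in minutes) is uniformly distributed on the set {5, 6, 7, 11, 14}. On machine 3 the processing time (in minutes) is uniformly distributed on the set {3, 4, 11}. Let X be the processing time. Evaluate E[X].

379/45

E[X | machine 1] = (7+11+14)/3 = 32/3.
E[X | machine 2] = (5+6+7+11+14)/5 = 43/5.
E[X | machine 3] = (3+4+11)/3 = 6.
E[X] = (1/3)·(32/3) + (1/3)·(43/5) + (1/3)·(6) = 379/45.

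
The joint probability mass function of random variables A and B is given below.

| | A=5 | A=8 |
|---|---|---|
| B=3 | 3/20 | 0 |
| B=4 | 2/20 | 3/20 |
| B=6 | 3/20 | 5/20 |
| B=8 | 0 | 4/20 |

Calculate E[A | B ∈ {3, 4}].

49/8

P(B ∈ {3, 4}) = 2/5.
Σ A·P over the event = 5·(3/20) + 5·(2/20) + 8·(3/20) = 49/20.
E[A | B ∈ {3, 4}] = (49/20) / (2/5) = 49/8.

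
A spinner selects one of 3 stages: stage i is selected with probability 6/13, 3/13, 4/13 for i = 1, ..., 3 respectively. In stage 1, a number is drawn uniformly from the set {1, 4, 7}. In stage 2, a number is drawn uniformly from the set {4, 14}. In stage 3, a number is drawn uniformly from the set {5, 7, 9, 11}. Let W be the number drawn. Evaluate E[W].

E[W | stage 1] = (1+4+7)/3 = 4.
E[W | stage 2] = (4+14)/2 = 9.
E[W | stage 3] = (5+7+9+11)/4 = 8.
By the law of total expectation,
E[W] = (6/13)·(4) + (3/13)·(9) + (4/13)·(8) = 83/13.

83/13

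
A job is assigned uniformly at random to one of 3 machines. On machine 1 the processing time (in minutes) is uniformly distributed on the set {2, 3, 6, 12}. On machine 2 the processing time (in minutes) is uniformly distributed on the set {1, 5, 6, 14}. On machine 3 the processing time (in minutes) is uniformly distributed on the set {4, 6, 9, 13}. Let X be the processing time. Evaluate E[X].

E[X | machine 1] = (2+3+6+12)/4 = 23/4.
E[X | machine 2] = (1+5+6+14)/4 = 13/2.
E[X | machine 3] = (4+6+9+13)/4 = 8.
By the law of total expectation,
E[X] = (1/3)·(23/4) + (1/3)·(13/2) + (1/3)·(8) = 27/4.

27/4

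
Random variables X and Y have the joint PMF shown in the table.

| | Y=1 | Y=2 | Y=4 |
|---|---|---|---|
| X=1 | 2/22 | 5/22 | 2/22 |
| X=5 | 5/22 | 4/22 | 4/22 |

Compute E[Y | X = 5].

P(X = 5) = 13/22.
Summing Y·P(X=x,Y=y) over the conditioning event gives 29/22.
E[Y | X = 5] = (29/22) / (13/22) = 29/13.

29/13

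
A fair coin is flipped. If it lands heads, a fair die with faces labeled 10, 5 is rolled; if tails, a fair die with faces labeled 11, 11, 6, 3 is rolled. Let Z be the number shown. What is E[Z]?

E[Z | heads] = (10+5)/2 = 15/2.
E[Z | tails] = (11+11+6+3)/4 = 31/4.
By the law of total expectation,
E[Z] = (1/2)·(15/2) + (1/2)·(31/4) = 61/8.

61/8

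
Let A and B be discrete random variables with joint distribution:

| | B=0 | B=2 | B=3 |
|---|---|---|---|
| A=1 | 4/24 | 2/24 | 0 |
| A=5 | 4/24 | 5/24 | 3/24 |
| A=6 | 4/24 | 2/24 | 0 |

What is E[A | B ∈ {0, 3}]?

21/5

P(B ∈ {0, 3}) = 5/8.
Summing A·P(A=x,B=y) over the conditioning event gives 21/8.
E[A | B ∈ {0, 3}] = (21/8) / (5/8) = 21/5.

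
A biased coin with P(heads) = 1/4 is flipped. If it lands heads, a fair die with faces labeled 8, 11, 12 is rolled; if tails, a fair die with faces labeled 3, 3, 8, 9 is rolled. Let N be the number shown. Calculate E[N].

E[N | heads] = (8+11+12)/3 = 31/3.
E[N | tails] = (3+3+8+9)/4 = 23/4.
E[N] = (1/4)·(31/3) + (3/4)·(23/4) = 331/48.

331/48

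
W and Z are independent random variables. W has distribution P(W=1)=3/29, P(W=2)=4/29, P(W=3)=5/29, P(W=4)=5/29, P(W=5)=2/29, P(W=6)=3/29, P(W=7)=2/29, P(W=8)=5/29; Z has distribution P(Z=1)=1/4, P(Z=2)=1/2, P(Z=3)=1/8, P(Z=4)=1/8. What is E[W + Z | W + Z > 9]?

387/37

P(W + Z > 9) = 37/232.
Summing (W+Z)·P(x,y) over outcomes with W + Z > 9 gives 387/232.
E[W + Z | W + Z > 9] = (387/232) / (37/232) = 387/37.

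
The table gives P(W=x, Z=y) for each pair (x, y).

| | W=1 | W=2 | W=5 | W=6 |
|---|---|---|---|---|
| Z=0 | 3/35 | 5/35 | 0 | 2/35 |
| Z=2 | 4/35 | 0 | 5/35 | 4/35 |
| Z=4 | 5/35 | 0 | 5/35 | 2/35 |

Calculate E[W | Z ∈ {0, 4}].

P(Z ∈ {0, 4}) = 22/35.
Σ W·P over the event = 1·(3/35) + 1·(5/35) + 2·(5/35) + 5·(5/35) + 6·(2/35) + 6·(2/35) = 67/35.
E[W | Z ∈ {0, 4}] = (67/35) / (22/35) = 67/22.

67/22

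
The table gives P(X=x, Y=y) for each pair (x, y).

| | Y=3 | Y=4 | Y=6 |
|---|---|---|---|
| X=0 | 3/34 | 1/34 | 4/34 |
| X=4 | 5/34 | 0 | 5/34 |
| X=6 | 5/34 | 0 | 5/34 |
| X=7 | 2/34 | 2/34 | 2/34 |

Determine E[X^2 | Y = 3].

P(Y = 3) = 15/34.
Σ X^2·P over the event = 0·(3/34) + 16·(5/34) + 36·(5/34) + 49·(2/34) = 179/17.
E[X^2 | Y = 3] = (179/17) / (15/34) = 358/15.

358/15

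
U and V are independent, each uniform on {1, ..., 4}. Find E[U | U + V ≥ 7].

Outcomes with U + V ≥ 7: (3,4), (4,3), (4,4), each with probability 1/16.
E[U | U + V ≥ 7] = (3 + 4 + 4) / 3 = 11/3.

11/3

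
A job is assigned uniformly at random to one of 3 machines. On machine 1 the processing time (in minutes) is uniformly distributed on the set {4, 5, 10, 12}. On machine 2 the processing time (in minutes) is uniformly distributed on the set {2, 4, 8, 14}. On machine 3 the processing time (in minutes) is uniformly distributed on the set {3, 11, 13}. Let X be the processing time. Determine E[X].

E[X | machine 1] = (4+5+10+12)/4 = 31/4.
E[X | machine 2] = (2+4+8+14)/4 = 7.
E[X | machine 3] = (3+11+13)/3 = 9.
E[X] = (1/3)·(31/4) + (1/3)·(7) + (1/3)·(9) = 95/12.

95/12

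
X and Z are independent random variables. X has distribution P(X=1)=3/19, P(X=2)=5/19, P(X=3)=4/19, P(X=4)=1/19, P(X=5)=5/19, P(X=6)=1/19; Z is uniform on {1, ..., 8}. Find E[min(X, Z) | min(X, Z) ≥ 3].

P(min(X, Z) ≥ 3) = 33/76.
Summing min(X,Z)·P(x,y) over outcomes with min(X, Z) ≥ 3 gives 65/38.
E[min(X, Z) | min(X, Z) ≥ 3] = (65/38) / (33/76) = 130/33.

130/33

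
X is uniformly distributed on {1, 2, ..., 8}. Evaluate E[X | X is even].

5

Given X is even, X is equally likely to be any of {2, 4, 6, 8}.
E[X | X is even] = (2 + 4 + 6 + 8) / 4 = 5.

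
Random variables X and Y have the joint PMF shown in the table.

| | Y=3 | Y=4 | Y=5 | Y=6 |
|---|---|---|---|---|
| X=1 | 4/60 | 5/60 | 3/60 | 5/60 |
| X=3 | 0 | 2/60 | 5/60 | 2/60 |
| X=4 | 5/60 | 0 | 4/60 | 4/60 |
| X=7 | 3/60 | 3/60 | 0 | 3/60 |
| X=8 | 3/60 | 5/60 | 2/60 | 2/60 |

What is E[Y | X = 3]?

P(X = 3) = 3/20.
Σ Y·P over the event = 4·(2/60) + 5·(5/60) + 6·(2/60) = 3/4.
E[Y | X = 3] = (3/4) / (3/20) = 5.

5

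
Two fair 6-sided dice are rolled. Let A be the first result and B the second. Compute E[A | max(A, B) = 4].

Outcomes with max(A, B) = 4: (1,4), (2,4), (3,4), (4,1), (4,2), (4,3), (4,4), each with probability 1/36.
E[A | max(A, B) = 4] = (1 + 2 + 3 + 4 + 4 + 4 + 4) / 7 = 22/7.

22/7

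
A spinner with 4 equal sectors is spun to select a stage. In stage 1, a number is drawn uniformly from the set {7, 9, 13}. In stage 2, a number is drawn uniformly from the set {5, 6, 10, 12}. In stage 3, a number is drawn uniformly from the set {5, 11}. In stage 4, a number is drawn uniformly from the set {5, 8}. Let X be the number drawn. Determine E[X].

389/48

E[X | stage 1] = (7+9+13)/3 = 29/3.
E[X | stage 2] = (5+6+10+12)/4 = 33/4.
E[X | stage 3] = (5+11)/2 = 8.
E[X | stage 4] = (5+8)/2 = 13/2.
E[X] = (1/4)·(29/3) + (1/4)·(33/4) + (1/4)·(8) + (1/4)·(13/2) = 389/48.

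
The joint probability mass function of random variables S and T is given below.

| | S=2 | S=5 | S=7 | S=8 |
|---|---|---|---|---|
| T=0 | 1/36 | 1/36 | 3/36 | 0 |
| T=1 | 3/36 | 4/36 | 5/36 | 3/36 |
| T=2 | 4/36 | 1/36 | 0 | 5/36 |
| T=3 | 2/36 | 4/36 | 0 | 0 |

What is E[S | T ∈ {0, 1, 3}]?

P(T ∈ {0, 1, 3}) = 13/18.
Summing S·P(S=x,T=y) over the conditioning event gives 137/36.
E[S | T ∈ {0, 1, 3}] = (137/36) / (13/18) = 137/26.

137/26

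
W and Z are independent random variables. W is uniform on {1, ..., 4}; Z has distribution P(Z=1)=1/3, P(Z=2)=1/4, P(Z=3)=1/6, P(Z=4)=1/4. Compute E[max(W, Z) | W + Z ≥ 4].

P(W + Z ≥ 4) = 37/48.
Summing max(W,Z)·P(x,y) over outcomes with W + Z ≥ 4 gives 43/16.
E[max(W, Z) | W + Z ≥ 4] = (43/16) / (37/48) = 129/37.

129/37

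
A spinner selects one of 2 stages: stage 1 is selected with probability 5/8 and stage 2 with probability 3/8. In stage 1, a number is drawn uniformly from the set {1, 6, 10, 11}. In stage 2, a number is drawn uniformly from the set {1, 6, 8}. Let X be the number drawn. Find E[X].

25/4

E[X | stage 1] = (1+6+10+11)/4 = 7.
E[X | stage 2] = (1+6+8)/3 = 5.
By the law of total expectation,
E[X] = (5/8)·(7) + (3/8)·(5) = 25/4.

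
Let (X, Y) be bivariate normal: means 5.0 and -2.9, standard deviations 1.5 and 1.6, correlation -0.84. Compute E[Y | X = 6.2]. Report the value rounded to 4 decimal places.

For a bivariate normal, E[Y | X=x] = μ_Y + ρ·(σ_Y/σ_X)·(x − μ_X).
E[Y | X=6.2] = -2.9 + (-0.84)·(1.6/1.5)·(6.2 − (5.0)) = -2.9 + (-0.896)·(1.2) = -3.9752.

-3.9752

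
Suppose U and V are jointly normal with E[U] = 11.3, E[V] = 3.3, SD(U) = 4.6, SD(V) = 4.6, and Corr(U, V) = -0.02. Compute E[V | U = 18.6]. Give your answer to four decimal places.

3.1540

E[V | U=x] = μ_V + ρ(σ_V/σ_U)(x − μ_U) for jointly normal variables.
E[V | U=18.6] = 3.3 + (-0.02)·(4.6/4.6)·(18.6 − (11.3)) = 3.3 + (-0.02)·(7.3) = 3.1540.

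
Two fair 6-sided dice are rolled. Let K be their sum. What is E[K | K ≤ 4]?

10/3

P(K ≤ 4) = 1/6.
Σ over the event: 2·1/36 + 3·1/18 + 4·1/12 = 5/9.
E[K | K ≤ 4] = (5/9) / (1/6) = 10/3.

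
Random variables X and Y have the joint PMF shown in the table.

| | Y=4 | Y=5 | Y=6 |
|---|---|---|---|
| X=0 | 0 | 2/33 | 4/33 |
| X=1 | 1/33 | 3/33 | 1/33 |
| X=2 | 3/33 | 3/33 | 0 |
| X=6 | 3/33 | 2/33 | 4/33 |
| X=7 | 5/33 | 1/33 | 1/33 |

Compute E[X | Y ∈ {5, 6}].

P(Y ∈ {5, 6}) = 7/11.
Summing X·P(X=x,Y=y) over the conditioning event gives 20/11.
E[X | Y ∈ {5, 6}] = (20/11) / (7/11) = 20/7.

20/7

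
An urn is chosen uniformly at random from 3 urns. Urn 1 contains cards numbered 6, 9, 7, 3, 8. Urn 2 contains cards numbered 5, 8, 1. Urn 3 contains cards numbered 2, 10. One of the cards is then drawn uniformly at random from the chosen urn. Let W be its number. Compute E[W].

259/45

E[W | urn 1] = (6+9+7+3+8)/5 = 33/5.
E[W | urn 2] = (5+8+1)/3 = 14/3.
E[W | urn 3] = (2+10)/2 = 6.
By the law of total expectation,
E[W] = (1/3)·(33/5) + (1/3)·(14/3) + (1/3)·(6) = 259/45.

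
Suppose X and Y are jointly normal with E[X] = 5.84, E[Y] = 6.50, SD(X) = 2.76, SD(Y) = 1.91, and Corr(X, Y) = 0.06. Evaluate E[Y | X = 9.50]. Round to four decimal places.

The regression of Y on X has slope ρ·σ_Y/σ_X and passes through (μ_X, μ_Y).
E[Y | X=9.50] = 6.50 + (0.06)·(1.91/2.76)·(9.50 − (5.84)) = 6.50 + (0.041522)·(3.66) = 6.6520.

6.6520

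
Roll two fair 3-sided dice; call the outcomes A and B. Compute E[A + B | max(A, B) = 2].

10/3

P(max(A, B) = 2) = 1/3.
Summing (A+B)·P(x,y) over outcomes with max(A, B) = 2 gives 10/9.
E[A + B | max(A, B) = 2] = (10/9) / (1/3) = 10/3.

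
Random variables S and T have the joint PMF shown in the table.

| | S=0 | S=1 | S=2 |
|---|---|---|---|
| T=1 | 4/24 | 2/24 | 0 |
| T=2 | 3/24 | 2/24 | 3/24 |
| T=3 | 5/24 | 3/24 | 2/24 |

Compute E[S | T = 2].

P(T = 2) = 1/3.
Summing S·P(S=x,T=y) over the conditioning event gives 1/3.
E[S | T = 2] = (1/3) / (1/3) = 1.

1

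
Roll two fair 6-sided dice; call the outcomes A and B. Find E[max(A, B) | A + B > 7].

P(A + B > 7) = 5/12.
Summing max(A,B)·P(x,y) over outcomes with A + B > 7 gives 83/36.
E[max(A, B) | A + B > 7] = (83/36) / (5/12) = 83/15.

83/15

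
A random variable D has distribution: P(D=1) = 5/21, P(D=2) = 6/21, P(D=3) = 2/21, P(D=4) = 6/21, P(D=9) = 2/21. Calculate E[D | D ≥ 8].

9

P(D ≥ 8) = 2/21.
Σ over the event: 9·2/21 = 6/7.
E[D | D ≥ 8] = (6/7) / (2/21) = 9.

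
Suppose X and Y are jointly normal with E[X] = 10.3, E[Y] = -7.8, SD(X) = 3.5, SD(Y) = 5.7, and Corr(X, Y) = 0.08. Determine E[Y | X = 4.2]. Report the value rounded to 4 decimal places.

The regression of Y on X has slope ρ·σ_Y/σ_X and passes through (μ_X, μ_Y).
E[Y | X=4.2] = -7.8 + (0.08)·(5.7/3.5)·(4.2 − (10.3)) = -7.8 + (0.130286)·(-6.1) = -8.5947.

-8.5947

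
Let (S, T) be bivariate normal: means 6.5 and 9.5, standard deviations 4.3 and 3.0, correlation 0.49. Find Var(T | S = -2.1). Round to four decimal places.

6.8391

Var(T | S=x) = (1 − ρ²)·σ_T².
Var(T | S=-2.1) = (3.0)²·(1 − (0.49)²) = 9·0.7599 = 6.8391.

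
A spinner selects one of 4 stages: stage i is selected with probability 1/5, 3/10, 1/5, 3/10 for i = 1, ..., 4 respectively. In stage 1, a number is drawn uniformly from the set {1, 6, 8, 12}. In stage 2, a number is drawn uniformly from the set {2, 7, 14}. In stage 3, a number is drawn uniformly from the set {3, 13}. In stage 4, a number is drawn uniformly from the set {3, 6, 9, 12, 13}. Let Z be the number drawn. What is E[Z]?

783/100

E[Z | stage 1] = (1+6+8+12)/4 = 27/4.
E[Z | stage 2] = (2+7+14)/3 = 23/3.
E[Z | stage 3] = (3+13)/2 = 8.
E[Z | stage 4] = (3+6+9+12+13)/5 = 43/5.
By the law of total expectation,
E[Z] = (1/5)·(27/4) + (3/10)·(23/3) + (1/5)·(8) + (3/10)·(43/5) = 783/100.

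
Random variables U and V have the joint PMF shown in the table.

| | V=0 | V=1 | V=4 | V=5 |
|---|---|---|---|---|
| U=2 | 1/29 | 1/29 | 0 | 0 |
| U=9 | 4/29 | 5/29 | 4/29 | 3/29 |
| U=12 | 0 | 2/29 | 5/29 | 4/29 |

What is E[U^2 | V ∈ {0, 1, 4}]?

2069/22

P(V ∈ {0, 1, 4}) = 22/29.
Summing U^2·P(U=x,V=y) over the conditioning event gives 2069/29.
E[U^2 | V ∈ {0, 1, 4}] = (2069/29) / (22/29) = 2069/22.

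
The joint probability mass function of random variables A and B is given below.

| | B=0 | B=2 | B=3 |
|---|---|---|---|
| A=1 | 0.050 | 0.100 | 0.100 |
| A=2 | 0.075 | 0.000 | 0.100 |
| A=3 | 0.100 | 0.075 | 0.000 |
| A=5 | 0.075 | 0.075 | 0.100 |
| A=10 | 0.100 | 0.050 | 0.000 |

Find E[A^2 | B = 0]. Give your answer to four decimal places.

32.8125

P(B = 0) = 0.400.
Summing A^2·P(A=x,B=y) over the conditioning event gives 13.125.
E[A^2 | B = 0] = (13.125) / (0.400) = 32.8125.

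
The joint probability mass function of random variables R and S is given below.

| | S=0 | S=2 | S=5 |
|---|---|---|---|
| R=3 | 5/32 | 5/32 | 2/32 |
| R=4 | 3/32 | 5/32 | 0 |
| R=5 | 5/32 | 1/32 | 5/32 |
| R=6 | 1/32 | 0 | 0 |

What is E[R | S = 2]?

P(S = 2) = 11/32.
Σ R·P over the event = 3·(5/32) + 4·(5/32) + 5·(1/32) = 5/4.
E[R | S = 2] = (5/4) / (11/32) = 40/11.

40/11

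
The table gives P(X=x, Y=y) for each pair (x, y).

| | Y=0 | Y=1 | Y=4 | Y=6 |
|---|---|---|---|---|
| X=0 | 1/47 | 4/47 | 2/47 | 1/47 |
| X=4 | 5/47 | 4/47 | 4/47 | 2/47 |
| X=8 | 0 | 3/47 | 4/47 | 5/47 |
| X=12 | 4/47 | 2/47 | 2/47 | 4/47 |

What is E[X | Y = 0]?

34/5

P(Y = 0) = 10/47.
Summing X·P(X=x,Y=y) over the conditioning event gives 68/47.
E[X | Y = 0] = (68/47) / (10/47) = 34/5.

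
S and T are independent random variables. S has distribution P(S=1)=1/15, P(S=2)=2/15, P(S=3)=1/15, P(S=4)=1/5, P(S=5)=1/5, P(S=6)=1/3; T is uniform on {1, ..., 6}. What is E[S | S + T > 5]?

356/75

P(S + T > 5) = 5/6.
Summing S·P(x,y) over outcomes with S + T > 5 gives 178/45.
E[S | S + T > 5] = (178/45) / (5/6) = 356/75.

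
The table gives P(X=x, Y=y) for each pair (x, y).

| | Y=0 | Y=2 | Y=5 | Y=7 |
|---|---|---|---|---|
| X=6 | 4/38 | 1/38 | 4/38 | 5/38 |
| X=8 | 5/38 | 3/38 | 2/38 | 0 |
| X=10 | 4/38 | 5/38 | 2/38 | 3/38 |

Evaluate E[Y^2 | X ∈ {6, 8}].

P(X ∈ {6, 8}) = 12/19.
Σ Y^2·P over the event = 0·(4/38) + 4·(1/38) + 25·(4/38) + 49·(5/38) + 0·(5/38) + 4·(3/38) + 25·(2/38) = 411/38.
E[Y^2 | X ∈ {6, 8}] = (411/38) / (12/19) = 137/8.

137/8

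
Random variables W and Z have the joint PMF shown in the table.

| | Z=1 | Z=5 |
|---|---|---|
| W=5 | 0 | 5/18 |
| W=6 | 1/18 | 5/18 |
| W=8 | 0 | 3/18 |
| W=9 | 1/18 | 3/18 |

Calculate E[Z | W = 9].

P(W = 9) = 2/9.
Σ Z·P over the event = 1·(1/18) + 5·(3/18) = 8/9.
E[Z | W = 9] = (8/9) / (2/9) = 4.

4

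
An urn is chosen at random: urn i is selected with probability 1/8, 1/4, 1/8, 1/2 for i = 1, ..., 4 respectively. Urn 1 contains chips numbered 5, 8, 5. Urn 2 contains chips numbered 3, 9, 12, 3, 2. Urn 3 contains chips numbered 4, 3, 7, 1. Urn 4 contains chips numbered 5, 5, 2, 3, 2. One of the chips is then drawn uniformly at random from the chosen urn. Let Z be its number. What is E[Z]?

E[Z | urn 1] = (5+8+5)/3 = 6.
E[Z | urn 2] = (3+9+12+3+2)/5 = 29/5.
E[Z | urn 3] = (4+3+7+1)/4 = 15/4.
E[Z | urn 4] = (5+5+2+3+2)/5 = 17/5.
By the law of total expectation,
E[Z] = (1/8)·(6) + (1/4)·(29/5) + (1/8)·(15/4) + (1/2)·(17/5) = 699/160.

699/160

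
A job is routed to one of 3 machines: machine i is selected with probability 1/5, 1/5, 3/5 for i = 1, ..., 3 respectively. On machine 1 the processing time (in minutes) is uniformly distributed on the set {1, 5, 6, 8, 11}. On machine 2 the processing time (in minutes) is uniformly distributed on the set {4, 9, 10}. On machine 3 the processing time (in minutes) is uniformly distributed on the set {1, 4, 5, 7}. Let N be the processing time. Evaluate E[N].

1597/300

E[N | machine 1] = (1+5+6+8+11)/5 = 31/5.
E[N | machine 2] = (4+9+10)/3 = 23/3.
E[N | machine 3] = (1+4+5+7)/4 = 17/4.
By the law of total expectation,
E[N] = (1/5)·(31/5) + (1/5)·(23/3) + (3/5)·(17/4) = 1597/300.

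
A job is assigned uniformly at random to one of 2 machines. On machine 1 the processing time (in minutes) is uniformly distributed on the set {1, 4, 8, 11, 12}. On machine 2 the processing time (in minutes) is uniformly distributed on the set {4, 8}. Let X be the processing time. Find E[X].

33/5

E[X | machine 1] = (1+4+8+11+12)/5 = 36/5.
E[X | machine 2] = (4+8)/2 = 6.
E[X] = (1/2)·(36/5) + (1/2)·(6) = 33/5.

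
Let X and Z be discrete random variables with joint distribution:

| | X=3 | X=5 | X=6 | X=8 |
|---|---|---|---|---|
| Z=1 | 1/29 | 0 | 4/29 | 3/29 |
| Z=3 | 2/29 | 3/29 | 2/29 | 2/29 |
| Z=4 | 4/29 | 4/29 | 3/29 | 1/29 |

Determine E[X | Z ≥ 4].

29/6

P(Z ≥ 4) = 12/29.
Σ X·P over the event = 3·(4/29) + 5·(4/29) + 6·(3/29) + 8·(1/29) = 2.
E[X | Z ≥ 4] = (2) / (12/29) = 29/6.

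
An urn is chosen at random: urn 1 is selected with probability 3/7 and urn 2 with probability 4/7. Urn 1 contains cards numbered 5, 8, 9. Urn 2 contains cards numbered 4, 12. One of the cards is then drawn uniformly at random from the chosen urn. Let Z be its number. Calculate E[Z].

54/7

E[Z | urn 1] = (5+8+9)/3 = 22/3.
E[Z | urn 2] = (4+12)/2 = 8.
By the law of total expectation,
E[Z] = (3/7)·(22/3) + (4/7)·(8) = 54/7.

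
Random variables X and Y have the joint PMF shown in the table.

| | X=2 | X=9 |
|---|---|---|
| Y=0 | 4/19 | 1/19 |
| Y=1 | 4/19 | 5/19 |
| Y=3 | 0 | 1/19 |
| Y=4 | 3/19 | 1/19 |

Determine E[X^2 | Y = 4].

P(Y = 4) = 4/19.
Σ X^2·P over the event = 4·(3/19) + 81·(1/19) = 93/19.
E[X^2 | Y = 4] = (93/19) / (4/19) = 93/4.

93/4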